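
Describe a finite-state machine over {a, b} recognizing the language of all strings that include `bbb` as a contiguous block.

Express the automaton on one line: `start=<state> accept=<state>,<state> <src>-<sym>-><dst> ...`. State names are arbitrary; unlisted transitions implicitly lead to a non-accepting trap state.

start=q0 accept=q3 q0-a->q0 q0-b->q1 q1-a->q0 q1-b->q2 q2-a->q0 q2-b->q3 q3-a->q3 q3-b->q3

States q0..q2 record the length of the longest prefix of `bbb` that matches the current input suffix. Reaching q3 means `bbb` has been seen, and we stay there forever. Accept from q3.
With 4 states:
        a   b  
>  q0   q0  q1 
   q1   q0  q2 
   q2   q0  q3 
 * q3   q3  q3 
(> = start, * = accepting)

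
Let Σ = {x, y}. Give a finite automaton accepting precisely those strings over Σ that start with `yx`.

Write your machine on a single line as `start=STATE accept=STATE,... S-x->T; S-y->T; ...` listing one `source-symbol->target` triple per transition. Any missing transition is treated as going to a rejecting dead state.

Check the first 2 symbols one by one: A through B record how many have matched `yx` so far; any wrong symbol goes to the dead state D. After all 2 match we enter the accepting sink C.
4 states suffice.
       x  y 
>  A   D  B 
   B   C  D 
 * C   C  C 
   D   D  D 
(> = start, * = accepting)

start=A; accept=C; A-x->D; A-y->B; B-x->C; B-y->D; C-x->C; C-y->C; D-x->D; D-y->D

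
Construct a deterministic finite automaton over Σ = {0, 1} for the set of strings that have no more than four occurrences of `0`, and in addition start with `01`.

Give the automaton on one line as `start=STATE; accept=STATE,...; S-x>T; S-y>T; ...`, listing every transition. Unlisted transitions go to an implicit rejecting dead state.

Build one automaton per condition and run them in lockstep. The first has 6 states tracking the count of `0`s, saturating at 5; the second has 4 states tracking whether the input so far still matches the prefix `01`. A product state is a pair (one from each), accepting exactly when both do. Equivalent product states are then merged.
        0   1  
>  s0   s1  s2 
   s1   s2  s3 
   s2   s2  s2 
 * s3   s4  s3 
 * s4   s5  s4 
 * s5   s6  s5 
 * s6   s2  s6 
(> = start, * = accepting)

start=s0; accept=s3,s4,s5,s6; s0-0>s1; s0-1>s2; s1-0>s2; s1-1>s3; s2-0>s2; s2-1>s2; s3-0>s4; s3-1>s3; s4-0>s5; s4-1>s4; s5-0>s6; s5-1>s5; s6-0>s2; s6-1>s6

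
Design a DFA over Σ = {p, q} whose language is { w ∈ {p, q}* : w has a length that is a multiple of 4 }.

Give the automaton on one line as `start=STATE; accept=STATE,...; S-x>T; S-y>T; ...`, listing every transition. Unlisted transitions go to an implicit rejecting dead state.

start=S0; accept=S0; S0-p>S1; S0-q>S1; S1-p>S2; S1-q>S2; S2-p>S3; S2-q>S3; S3-p>S0; S3-q>S0

Count input length modulo 4: every symbol advances one step around the cycle S0 → S1 → S2 → S3 → S0. Accept at S0.
4 states suffice.
        p   q  
>* S0   S1  S1 
   S1   S2  S2 
   S2   S3  S3 
   S3   S0  S0 
(> = start, * = accepting)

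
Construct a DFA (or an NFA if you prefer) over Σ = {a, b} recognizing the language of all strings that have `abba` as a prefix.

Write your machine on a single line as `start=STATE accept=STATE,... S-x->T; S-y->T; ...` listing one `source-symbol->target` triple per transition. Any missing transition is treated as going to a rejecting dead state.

Check the first 4 symbols one by one: q0 through q3 record how many have matched `abba` so far; any wrong symbol goes to the dead state q5. After all 4 match we enter the accepting sink q4.
A 6-state machine:
        a   b  
>  q0   q1  q5 
   q1   q5  q2 
   q2   q5  q3 
   q3   q4  q5 
 * q4   q4  q4 
   q5   q5  q5 
(> = start, * = accepting)

start=q0; accept=q4; q0-a->q1; q0-b->q5; q1-a->q5; q1-b->q2; q2-a->q5; q2-b->q3; q3-a->q4; q3-b->q5; q4-a->q4; q4-b->q4; q5-a->q5; q5-b->q5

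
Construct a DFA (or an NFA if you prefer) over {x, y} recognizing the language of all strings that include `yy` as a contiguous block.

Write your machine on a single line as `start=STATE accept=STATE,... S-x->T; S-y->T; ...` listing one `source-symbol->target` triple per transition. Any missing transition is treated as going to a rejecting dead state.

States A..B record the length of the longest prefix of `yy` that matches the current input suffix. Reaching C means `yy` has been seen, and we stay there forever. Accept from C.
With 3 states:
       x  y 
>  A   A  B 
   B   A  C 
 * C   C  C 
(> = start, * = accepting)

start=A; accept=C; A-x->A; A-y->B; B-x->A; B-y->C; C-x->C; C-y->C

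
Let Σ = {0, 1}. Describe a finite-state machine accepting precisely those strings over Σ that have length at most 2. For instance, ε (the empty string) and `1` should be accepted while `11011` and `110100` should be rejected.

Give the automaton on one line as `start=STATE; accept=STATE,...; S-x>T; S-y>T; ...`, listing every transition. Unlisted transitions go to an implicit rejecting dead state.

start=S0; accept=S0,S1,S2; S0-0>S1; S0-1>S1; S1-0>S2; S1-1>S2; S2-0>S3; S2-1>S3; S3-0>S3; S3-1>S3

We only need to distinguish lengths 0, 1, …, 2, and '>2'. Chain S0 → S1 → S2 → S3 on every symbol, with S3 looping. Accepting states: {S0, S1, S2}.
4 states suffice.
        0   1  
>* S0   S1  S1 
 * S1   S2  S2 
 * S2   S3  S3 
   S3   S3  S3 
(> = start, * = accepting)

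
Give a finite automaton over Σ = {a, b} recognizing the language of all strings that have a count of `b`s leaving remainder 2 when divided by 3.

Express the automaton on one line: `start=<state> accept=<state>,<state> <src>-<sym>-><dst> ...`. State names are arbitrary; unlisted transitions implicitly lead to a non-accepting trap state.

The only thing that matters is how many `b`s have appeared, reduced mod 3. Use one state per residue: s0 for 0, …, s2 for 2. Reading `b` moves to the next residue; anything else stays put. s2 is accepting.
3 states suffice.
        a   b  
>  s0   s0  s1 
   s1   s1  s2 
 * s2   s2  s0 
(> = start, * = accepting)

start=s0 accept=s2 s0-a->s0 s0-b->s1 s1-a->s1 s1-b->s2 s2-a->s2 s2-b->s0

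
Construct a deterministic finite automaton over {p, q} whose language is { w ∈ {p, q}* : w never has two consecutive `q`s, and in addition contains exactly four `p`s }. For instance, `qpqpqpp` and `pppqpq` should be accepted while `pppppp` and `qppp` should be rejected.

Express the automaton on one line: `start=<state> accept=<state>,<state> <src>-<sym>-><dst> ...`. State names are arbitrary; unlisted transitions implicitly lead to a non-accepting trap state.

start=A accept=J,N A-p->B A-q->C B-p->D B-q->E C-p->B C-q->F D-p->G D-q->H E-p->D E-q->I F-p->I F-q->F G-p->J G-q->K H-p->G H-q->L I-p->L I-q->I J-p->M J-q->N K-p->J K-q->O L-p->O L-q->L M-p->M M-q->P N-p->M N-q->Q O-p->Q O-q->O P-p->M P-q->R Q-p->R Q-q->Q R-p->R R-q->R

Build one automaton per condition and run them in lockstep. The first has 3 states tracking partial matches of the forbidden pattern `qq`; the second has 6 states tracking the count of `p`s, saturating at 5. A product state is a pair (one from each), accepting exactly when both do.
18 states suffice.
       p  q 
>  A   B  C 
   B   D  E 
   C   B  F 
   D   G  H 
   E   D  I 
   F   I  F 
   G   J  K 
   H   G  L 
   I   L  I 
 * J   M  N 
   K   J  O 
   L   O  L 
   M   M  P 
 * N   M  Q 
   O   Q  O 
   P   M  R 
   Q   R  Q 
   R   R  R 
(> = start, * = accepting)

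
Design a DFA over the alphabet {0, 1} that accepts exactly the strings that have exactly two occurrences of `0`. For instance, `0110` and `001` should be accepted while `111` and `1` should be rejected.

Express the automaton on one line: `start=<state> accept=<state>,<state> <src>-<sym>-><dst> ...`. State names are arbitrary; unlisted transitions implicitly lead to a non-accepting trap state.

start=q0 accept=q2 q0-0->q1 q0-1->q0 q1-0->q2 q1-1->q1 q2-0->q3 q2-1->q2 q3-0->q3 q3-1->q3

Count `0`s, saturating at 3: states q0 through q2 mean 0 through 2 `0`s seen; q3 means more than 2. Each `0` increments (capped at q3); other symbols loop. Accept from {q2}.
A 4-state machine:
        0   1  
>  q0   q1  q0 
   q1   q2  q1 
 * q2   q3  q2 
   q3   q3  q3 
(> = start, * = accepting)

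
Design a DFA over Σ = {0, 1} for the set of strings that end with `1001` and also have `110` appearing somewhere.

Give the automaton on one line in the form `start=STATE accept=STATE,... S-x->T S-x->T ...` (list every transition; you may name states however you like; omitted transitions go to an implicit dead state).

Build one automaton per condition and run them in lockstep. The first has 5 states tracking how much of the suffix `1001` has currently been matched; the second has 4 states tracking whether and how much of `110` has been seen. A product state is a pair (one from each), accepting exactly when both do. Equivalent product states are then merged.
A 7-state machine:
       0  1 
>  A   A  B 
   B   A  C 
   C   D  C 
   D   E  C 
   E   F  G 
   F   F  C 
 * G   D  C 
(> = start, * = accepting)

start=A accept=G A-0->A A-1->B B-0->A B-1->C C-0->D C-1->C D-0->E D-1->C E-0->F E-1->G F-0->F F-1->C G-0->D G-1->C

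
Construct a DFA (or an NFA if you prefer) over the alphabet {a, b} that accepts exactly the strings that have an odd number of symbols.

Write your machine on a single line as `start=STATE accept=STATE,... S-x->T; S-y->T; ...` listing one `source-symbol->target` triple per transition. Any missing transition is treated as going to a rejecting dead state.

Count input length modulo 2: every symbol advances one step around the cycle s0 → s1 → s0. Accept at s1.
A 2-state machine:
        a   b  
>  s0   s1  s1 
 * s1   s0  s0 
(> = start, * = accepting)

start=s0; accept=s1; s0-a->s1; s0-b->s1; s1-a->s0; s1-b->s0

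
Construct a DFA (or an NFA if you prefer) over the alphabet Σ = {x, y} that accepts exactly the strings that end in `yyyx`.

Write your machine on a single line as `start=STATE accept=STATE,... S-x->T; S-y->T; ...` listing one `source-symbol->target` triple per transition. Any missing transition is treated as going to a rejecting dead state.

start=S0; accept=S4; S0-x->S0; S0-y->S1; S1-x->S0; S1-y->S2; S2-x->S0; S2-y->S3; S3-x->S4; S3-y->S3; S4-x->S0; S4-y->S1

Let each state record the length of the longest suffix of the input read so far that is also a prefix of `yyyx`. S1 means the last symbol is `y`; S2 means the last 2 symbols are `yy`; S3 means the last 3 symbols are `yyy`; S4 means the last 4 symbols are `yyyx`. Accept only at S4, where the string currently ends in `yyyx`.
A 5-state machine:
        x   y  
>  S0   S0  S1 
   S1   S0  S2 
   S2   S0  S3 
   S3   S4  S3 
 * S4   S0  S1 
(> = start, * = accepting)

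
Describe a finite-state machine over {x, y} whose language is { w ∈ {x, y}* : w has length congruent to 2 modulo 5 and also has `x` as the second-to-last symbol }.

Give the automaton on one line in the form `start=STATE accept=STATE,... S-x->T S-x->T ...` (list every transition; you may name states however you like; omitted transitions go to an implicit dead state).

Run two small machines in parallel and take their product. The first has 5 states tracking the input length modulo 5; the second has 7 states tracking the last 2 symbols read. A product state is a pair (one from each), accepting exactly when both do. After merging equivalent states the machine shrinks.
A 7-state machine:
        x   y  
>  S0   S1  S2 
   S1   S3  S3 
   S2   S4  S4 
 * S3   S5  S5 
   S4   S5  S5 
   S5   S6  S6 
   S6   S0  S0 
(> = start, * = accepting)

start=S0 accept=S3 S0-x->S1 S0-y->S2 S1-x->S3 S1-y->S3 S2-x->S4 S2-y->S4 S3-x->S5 S3-y->S5 S4-x->S5 S4-y->S5 S5-x->S6 S5-y->S6 S6-x->S0 S6-y->S0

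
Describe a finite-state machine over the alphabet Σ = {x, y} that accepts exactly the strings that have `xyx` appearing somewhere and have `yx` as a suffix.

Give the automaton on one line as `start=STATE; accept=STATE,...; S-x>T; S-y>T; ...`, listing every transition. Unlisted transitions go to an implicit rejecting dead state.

start=S0; accept=S5; S0-x>S1; S0-y>S2; S1-x>S1; S1-y>S3; S2-x>S4; S2-y>S2; S3-x>S5; S3-y>S2; S4-x>S1; S4-y>S3; S5-x>S6; S5-y>S7; S6-x>S6; S6-y>S7; S7-x>S5; S7-y>S7

Build one automaton per condition and run them in lockstep. The first has 4 states tracking whether and how much of `xyx` has been seen; the second has 3 states tracking how much of the suffix `yx` has currently been matched. A product state is a pair (one from each), accepting exactly when both do.
        x   y  
>  S0   S1  S2 
   S1   S1  S3 
   S2   S4  S2 
   S3   S5  S2 
   S4   S1  S3 
 * S5   S6  S7 
   S6   S6  S7 
   S7   S5  S7 
(> = start, * = accepting)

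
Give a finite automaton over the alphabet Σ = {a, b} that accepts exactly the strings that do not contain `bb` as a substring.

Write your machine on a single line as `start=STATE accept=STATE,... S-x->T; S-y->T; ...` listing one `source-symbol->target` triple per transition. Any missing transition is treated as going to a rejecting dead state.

Track partial matches of the forbidden pattern `bb`. State S2 is a dead state reached once `bb` has occurred; every other state accepts. S0 means no part of `bb` is currently matched.
3 states suffice.
        a   b  
>* S0   S0  S1 
 * S1   S0  S2 
   S2   S2  S2 
(> = start, * = accepting)

start=S0; accept=S0,S1; S0-a->S0; S0-b->S1; S1-a->S0; S1-b->S2; S2-a->S2; S2-b->S2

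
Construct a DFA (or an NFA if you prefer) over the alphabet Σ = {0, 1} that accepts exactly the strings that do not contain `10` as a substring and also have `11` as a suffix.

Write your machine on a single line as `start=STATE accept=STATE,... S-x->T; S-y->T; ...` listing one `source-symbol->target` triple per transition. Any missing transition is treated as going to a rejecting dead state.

start=q0; accept=q3; q0-0->q0; q0-1->q1; q1-0->q2; q1-1->q3; q2-0->q2; q2-1->q2; q3-0->q2; q3-1->q3

Handle the two conditions separately and then intersect. One (3 states) tracks partial matches of the forbidden pattern `10`; the other (3 states) tracks how much of the suffix `11` has currently been matched. Each combined state is a pair, one component from each; accept when both components accept. After merging equivalent states the machine shrinks.
With 4 states:
        0   1  
>  q0   q0  q1 
   q1   q2  q3 
   q2   q2  q2 
 * q3   q2  q3 
(> = start, * = accepting)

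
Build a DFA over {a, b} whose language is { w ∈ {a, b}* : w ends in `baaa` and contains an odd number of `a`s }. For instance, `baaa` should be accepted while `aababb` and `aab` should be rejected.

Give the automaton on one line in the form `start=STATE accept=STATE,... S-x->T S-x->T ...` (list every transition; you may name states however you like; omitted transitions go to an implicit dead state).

start=S0 accept=S5 S0-a->S1 S0-b->S2 S1-a->S0 S1-b->S1 S2-a->S3 S2-b->S2 S3-a->S4 S3-b->S1 S4-a->S5 S4-b->S2 S5-a->S0 S5-b->S1

Handle the two conditions separately and then intersect. The first has 5 states tracking how much of the suffix `baaa` has currently been matched; the second has 2 states tracking the count of `a`s modulo 2. A product state is a pair (one from each), accepting exactly when both do. Equivalent product states are then merged.
        a   b  
>  S0   S1  S2 
   S1   S0  S1 
   S2   S3  S2 
   S3   S4  S1 
   S4   S5  S2 
 * S5   S0  S1 
(> = start, * = accepting)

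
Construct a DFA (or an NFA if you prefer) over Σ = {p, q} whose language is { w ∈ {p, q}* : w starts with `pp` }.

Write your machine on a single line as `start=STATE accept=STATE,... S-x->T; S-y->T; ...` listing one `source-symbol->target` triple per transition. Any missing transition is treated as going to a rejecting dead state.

Check the first 2 symbols one by one: s0 through s1 record how many have matched `pp` so far; any wrong symbol goes to the dead state s3. After all 2 match we enter the accepting sink s2.
4 states suffice.
        p   q  
>  s0   s1  s3 
   s1   s2  s3 
 * s2   s2  s2 
   s3   s3  s3 
(> = start, * = accepting)

start=s0; accept=s2; s0-p->s1; s0-q->s3; s1-p->s2; s1-q->s3; s2-p->s2; s2-q->s2; s3-p->s3; s3-q->s3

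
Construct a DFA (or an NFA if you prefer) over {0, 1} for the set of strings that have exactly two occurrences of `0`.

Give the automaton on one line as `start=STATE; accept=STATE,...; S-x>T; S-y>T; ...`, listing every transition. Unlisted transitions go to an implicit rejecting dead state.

Count `0`s, saturating at 3: states q0 through q2 mean 0 through 2 `0`s seen; q3 means more than 2. Each `0` increments (capped at q3); other symbols loop. Accept from {q2}.
A 4-state machine:
        0   1  
>  q0   q1  q0 
   q1   q2  q1 
 * q2   q3  q2 
   q3   q3  q3 
(> = start, * = accepting)

start=q0; accept=q2; q0-0>q1; q0-1>q0; q1-0>q2; q1-1>q1; q2-0>q3; q2-1>q2; q3-0>q3; q3-1>q3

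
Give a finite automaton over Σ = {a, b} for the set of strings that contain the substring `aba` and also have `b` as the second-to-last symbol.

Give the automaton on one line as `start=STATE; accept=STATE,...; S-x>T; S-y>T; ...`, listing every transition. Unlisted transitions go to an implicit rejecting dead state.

Handle the two conditions separately and then intersect. One (4 states) tracks whether and how much of `aba` has been seen; the other (7 states) tracks the last 2 symbols read. Each combined state is a pair, one component from each; accept when both components accept. After merging equivalent states the machine shrinks.
With 7 states:
        a   b  
>  q0   q1  q0 
   q1   q1  q2 
   q2   q3  q0 
 * q3   q4  q5 
   q4   q4  q5 
   q5   q3  q6 
 * q6   q3  q6 
(> = start, * = accepting)

start=q0; accept=q3,q6; q0-a>q1; q0-b>q0; q1-a>q1; q1-b>q2; q2-a>q3; q2-b>q0; q3-a>q4; q3-b>q5; q4-a>q4; q4-b>q5; q5-a>q3; q5-b>q6; q6-a>q3; q6-b>q6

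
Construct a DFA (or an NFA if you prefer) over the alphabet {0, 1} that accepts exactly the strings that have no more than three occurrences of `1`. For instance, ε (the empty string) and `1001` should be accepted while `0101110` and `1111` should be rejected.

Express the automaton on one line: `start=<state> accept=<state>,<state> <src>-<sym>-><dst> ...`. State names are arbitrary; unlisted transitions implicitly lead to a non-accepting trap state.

Count `1`s, saturating at 4: states q0 through q3 mean 0 through 3 `1`s seen; q4 means more than 3. Each `1` increments (capped at q4); other symbols loop. Accept from {q0, q1, q2, q3}.
With 5 states:
        0   1  
>* q0   q0  q1 
 * q1   q1  q2 
 * q2   q2  q3 
 * q3   q3  q4 
   q4   q4  q4 
(> = start, * = accepting)

start=q0 accept=q0,q1,q2,q3 q0-0->q0 q0-1->q1 q1-0->q1 q1-1->q2 q2-0->q2 q2-1->q3 q3-0->q3 q3-1->q4 q4-0->q4 q4-1->q4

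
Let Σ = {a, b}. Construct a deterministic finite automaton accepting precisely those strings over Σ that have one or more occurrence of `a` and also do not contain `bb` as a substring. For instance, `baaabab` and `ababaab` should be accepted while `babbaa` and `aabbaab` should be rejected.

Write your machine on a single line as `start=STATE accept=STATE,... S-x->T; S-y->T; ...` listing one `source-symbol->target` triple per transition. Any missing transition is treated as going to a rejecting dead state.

Run two small machines in parallel and take their product. The first has 3 states tracking the count of `a`s, saturating at 2; the second has 3 states tracking partial matches of the forbidden pattern `bb`. A product state is a pair (one from each), accepting exactly when both do. Equivalent product states are then merged.
5 states suffice.
        a   b  
>  S0   S1  S2 
 * S1   S1  S3 
   S2   S1  S4 
 * S3   S1  S4 
   S4   S4  S4 
(> = start, * = accepting)

start=S0; accept=S1,S3; S0-a->S1; S0-b->S2; S1-a->S1; S1-b->S3; S2-a->S1; S2-b->S4; S3-a->S1; S3-b->S4; S4-a->S4; S4-b->S4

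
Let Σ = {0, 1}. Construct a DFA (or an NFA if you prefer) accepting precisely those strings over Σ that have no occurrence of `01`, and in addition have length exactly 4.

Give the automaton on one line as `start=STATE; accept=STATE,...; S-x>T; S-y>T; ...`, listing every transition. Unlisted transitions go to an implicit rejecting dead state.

Handle the two conditions separately and then intersect. The first has 3 states tracking partial matches of the forbidden pattern `01`; the second has 6 states tracking the input length, saturating at 5. A product state is a pair (one from each), accepting exactly when both do. After merging equivalent states the machine shrinks.
A 9-state machine:
        0   1  
>  s0   s1  s2 
   s1   s3  s4 
   s2   s3  s5 
   s3   s6  s4 
   s4   s4  s4 
   s5   s6  s7 
   s6   s8  s4 
   s7   s8  s8 
 * s8   s4  s4 
(> = start, * = accepting)

start=s0; accept=s8; s0-0>s1; s0-1>s2; s1-0>s3; s1-1>s4; s2-0>s3; s2-1>s5; s3-0>s6; s3-1>s4; s4-0>s4; s4-1>s4; s5-0>s6; s5-1>s7; s6-0>s8; s6-1>s4; s7-0>s8; s7-1>s8; s8-0>s4; s8-1>s4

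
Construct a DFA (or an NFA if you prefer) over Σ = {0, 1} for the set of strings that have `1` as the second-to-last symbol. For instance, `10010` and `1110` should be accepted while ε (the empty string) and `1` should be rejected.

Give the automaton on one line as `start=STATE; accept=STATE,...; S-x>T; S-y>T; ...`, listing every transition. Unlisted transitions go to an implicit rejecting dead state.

Because acceptance depends on a position counted from the end, the machine has to buffer the most recent 2 symbols. Make each state the string of the last up-to-2 symbols read; on input `x` shift the window left and append `x`. Accept when the buffered window has length 2 and begins with `1`.
7 states suffice.
       0  1 
>  A   B  C 
   B   D  E 
   C   F  G 
   D   D  E 
   E   F  G 
 * F   D  E 
 * G   F  G 
(> = start, * = accepting)

start=A; accept=F,G; A-0>B; A-1>C; B-0>D; B-1>E; C-0>F; C-1>G; D-0>D; D-1>E; E-0>F; E-1>G; F-0>D; F-1>E; G-0>F; G-1>G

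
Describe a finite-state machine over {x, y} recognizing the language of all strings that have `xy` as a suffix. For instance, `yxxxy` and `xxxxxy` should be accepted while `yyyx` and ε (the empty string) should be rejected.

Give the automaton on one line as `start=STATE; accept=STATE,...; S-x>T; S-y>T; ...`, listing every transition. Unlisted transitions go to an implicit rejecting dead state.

Let each state record the length of the longest suffix of the input read so far that is also a prefix of `xy`. B means the last symbol is `x`; C means the last 2 symbols are `xy`. Accept only at C, where the string currently ends in `xy`.
A 3-state machine:
       x  y 
>  A   B  A 
   B   B  C 
 * C   B  A 
(> = start, * = accepting)

start=A; accept=C; A-x>B; A-y>A; B-x>B; B-y>C; C-x>B; C-y>A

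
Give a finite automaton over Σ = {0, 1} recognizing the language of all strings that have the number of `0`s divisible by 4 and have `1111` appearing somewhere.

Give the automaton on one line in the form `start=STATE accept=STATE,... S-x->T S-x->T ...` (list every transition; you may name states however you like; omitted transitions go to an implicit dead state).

start=A accept=N A-0->B A-1->C B-0->D B-1->E C-0->B C-1->F D-0->G D-1->H E-0->D E-1->I F-0->B F-1->J G-0->A G-1->K H-0->G H-1->L I-0->D I-1->M J-0->B J-1->N K-0->A K-1->O L-0->G L-1->P M-0->D M-1->Q N-0->Q N-1->N O-0->A O-1->R P-0->G P-1->S Q-0->S Q-1->Q R-0->A R-1->T S-0->T S-1->S T-0->N T-1->T

Run two small machines in parallel and take their product. One (4 states) tracks the count of `0`s modulo 4; the other (5 states) tracks whether and how much of `1111` has been seen. Each combined state is a pair, one component from each; accept when both components accept.
20 states suffice.
       0  1 
>  A   B  C 
   B   D  E 
   C   B  F 
   D   G  H 
   E   D  I 
   F   B  J 
   G   A  K 
   H   G  L 
   I   D  M 
   J   B  N 
   K   A  O 
   L   G  P 
   M   D  Q 
 * N   Q  N 
   O   A  R 
   P   G  S 
   Q   S  Q 
   R   A  T 
   S   T  S 
   T   N  T 
(> = start, * = accepting)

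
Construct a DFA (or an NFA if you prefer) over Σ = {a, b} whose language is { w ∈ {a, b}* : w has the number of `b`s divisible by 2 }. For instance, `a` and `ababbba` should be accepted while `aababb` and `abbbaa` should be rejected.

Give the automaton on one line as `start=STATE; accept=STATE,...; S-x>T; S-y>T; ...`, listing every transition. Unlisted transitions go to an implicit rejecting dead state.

The only thing that matters is how many `b`s have appeared, reduced mod 2. Use one state per residue: q0 for 0, …, q1 for 1. Reading `b` moves to the next residue; anything else stays put. q0 is accepting.
With 2 states:
        a   b  
>* q0   q0  q1 
   q1   q1  q0 
(> = start, * = accepting)

start=q0; accept=q0; q0-a>q0; q0-b>q1; q1-a>q1; q1-b>q0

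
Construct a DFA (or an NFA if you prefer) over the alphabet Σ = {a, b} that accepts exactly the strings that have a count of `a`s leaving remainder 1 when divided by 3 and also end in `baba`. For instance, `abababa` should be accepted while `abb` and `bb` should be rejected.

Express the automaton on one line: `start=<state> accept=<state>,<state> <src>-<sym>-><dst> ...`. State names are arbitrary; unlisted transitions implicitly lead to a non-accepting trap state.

start=q0 accept=q14 q0-a->q1 q0-b->q2 q1-a->q3 q1-b->q4 q2-a->q5 q2-b->q2 q3-a->q0 q3-b->q6 q4-a->q7 q4-b->q4 q5-a->q3 q5-b->q8 q6-a->q9 q6-b->q6 q7-a->q0 q7-b->q10 q8-a->q11 q8-b->q4 q9-a->q1 q9-b->q12 q10-a->q13 q10-b->q6 q11-a->q0 q11-b->q10 q12-a->q14 q12-b->q2 q13-a->q1 q13-b->q12 q14-a->q3 q14-b->q8

Handle the two conditions separately and then intersect. The first has 3 states tracking the count of `a`s modulo 3; the second has 5 states tracking how much of the suffix `baba` has currently been matched. A product state is a pair (one from each), accepting exactly when both do.
15 states suffice.
          a    b  
>  q0     q1   q2 
   q1     q3   q4 
   q2     q5   q2 
   q3     q0   q6 
   q4     q7   q4 
   q5     q3   q8 
   q6     q9   q6 
   q7     q0  q10 
   q8    q11   q4 
   q9     q1  q12 
   q10   q13   q6 
   q11    q0  q10 
   q12   q14   q2 
   q13    q1  q12 
 * q14    q3   q8 
(> = start, * = accepting)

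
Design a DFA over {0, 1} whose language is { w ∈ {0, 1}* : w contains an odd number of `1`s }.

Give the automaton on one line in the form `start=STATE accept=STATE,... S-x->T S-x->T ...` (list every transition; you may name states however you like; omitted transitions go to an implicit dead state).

Keep the running count of `1`s modulo 2: each `1` advances along the cycle A → B → A while other symbols loop. Accept at B.
With 2 states:
       0  1 
>  A   A  B 
 * B   B  A 
(> = start, * = accepting)

start=A accept=B A-0->A A-1->B B-0->B B-1->A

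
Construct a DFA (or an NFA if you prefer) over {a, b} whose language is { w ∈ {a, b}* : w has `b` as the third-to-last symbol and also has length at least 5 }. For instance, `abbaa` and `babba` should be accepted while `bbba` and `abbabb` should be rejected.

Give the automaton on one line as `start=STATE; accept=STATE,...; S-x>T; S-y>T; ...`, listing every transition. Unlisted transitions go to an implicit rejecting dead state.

start=s0; accept=s6,s7,s8,s9; s0-a>s1; s0-b>s1; s1-a>s2; s1-b>s2; s2-a>s2; s2-b>s3; s3-a>s4; s3-b>s5; s4-a>s6; s4-b>s7; s5-a>s8; s5-b>s9; s6-a>s2; s6-b>s3; s7-a>s4; s7-b>s5; s8-a>s6; s8-b>s7; s9-a>s8; s9-b>s9

Run two small machines in parallel and take their product. One (15 states) tracks the last 3 symbols read; the other (7 states) tracks the input length, saturating at 6. Each combined state is a pair, one component from each; accept when both components accept. Equivalent product states are then merged.
With 10 states:
        a   b  
>  s0   s1  s1 
   s1   s2  s2 
   s2   s2  s3 
   s3   s4  s5 
   s4   s6  s7 
   s5   s8  s9 
 * s6   s2  s3 
 * s7   s4  s5 
 * s8   s6  s7 
 * s9   s8  s9 
(> = start, * = accepting)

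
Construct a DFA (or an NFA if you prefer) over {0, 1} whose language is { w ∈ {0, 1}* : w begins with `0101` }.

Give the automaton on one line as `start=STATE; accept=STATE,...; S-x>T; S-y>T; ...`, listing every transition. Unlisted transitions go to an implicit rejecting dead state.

Check the first 4 symbols one by one: s0 through s3 record how many have matched `0101` so far; any wrong symbol goes to the dead state s5. After all 4 match we enter the accepting sink s4.
With 6 states:
        0   1  
>  s0   s1  s5 
   s1   s5  s2 
   s2   s3  s5 
   s3   s5  s4 
 * s4   s4  s4 
   s5   s5  s5 
(> = start, * = accepting)

start=s0; accept=s4; s0-0>s1; s0-1>s5; s1-0>s5; s1-1>s2; s2-0>s3; s2-1>s5; s3-0>s5; s3-1>s4; s4-0>s4; s4-1>s4; s5-0>s5; s5-1>s5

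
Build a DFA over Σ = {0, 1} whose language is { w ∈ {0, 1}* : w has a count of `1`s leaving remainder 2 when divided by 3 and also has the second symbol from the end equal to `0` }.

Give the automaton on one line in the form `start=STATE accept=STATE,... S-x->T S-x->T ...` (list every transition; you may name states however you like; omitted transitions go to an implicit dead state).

Run two small machines in parallel and take their product. The first has 3 states tracking the count of `1`s modulo 3; the second has 7 states tracking the last 2 symbols read. A product state is a pair (one from each), accepting exactly when both do. Equivalent product states are then merged.
7 states suffice.
        0   1  
>  q0   q0  q1 
   q1   q2  q3 
   q2   q2  q4 
   q3   q5  q0 
 * q4   q5  q0 
   q5   q6  q0 
 * q6   q6  q0 
(> = start, * = accepting)

start=q0 accept=q4,q6 q0-0->q0 q0-1->q1 q1-0->q2 q1-1->q3 q2-0->q2 q2-1->q4 q3-0->q5 q3-1->q0 q4-0->q5 q4-1->q0 q5-0->q6 q5-1->q0 q6-0->q6 q6-1->q0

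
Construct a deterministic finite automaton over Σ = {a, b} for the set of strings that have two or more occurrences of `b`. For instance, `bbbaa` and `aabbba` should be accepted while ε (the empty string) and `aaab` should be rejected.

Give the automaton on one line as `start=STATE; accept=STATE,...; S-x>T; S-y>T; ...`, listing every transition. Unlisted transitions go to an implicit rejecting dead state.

start=q0; accept=q2,q3; q0-a>q0; q0-b>q1; q1-a>q1; q1-b>q2; q2-a>q2; q2-b>q3; q3-a>q3; q3-b>q3

Count `b`s, saturating at 3: states q0 through q2 mean 0 through 2 `b`s seen; q3 means more than 2. Each `b` increments (capped at q3); other symbols loop. Accept from {q2, q3}.
4 states suffice.
        a   b  
>  q0   q0  q1 
   q1   q1  q2 
 * q2   q2  q3 
 * q3   q3  q3 
(> = start, * = accepting)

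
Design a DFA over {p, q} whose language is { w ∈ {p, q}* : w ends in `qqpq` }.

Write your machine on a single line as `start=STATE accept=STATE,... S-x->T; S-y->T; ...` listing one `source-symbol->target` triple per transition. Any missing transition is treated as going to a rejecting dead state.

Let each state record the length of the longest suffix of the input read so far that is also a prefix of `qqpq`. s1 means the last symbol is `q`; s2 means the last 2 symbols are `qq`; s3 means the last 3 symbols are `qqp`; s4 means the last 4 symbols are `qqpq`. Accept only at s4, where the string currently ends in `qqpq`.
A 5-state machine:
        p   q  
>  s0   s0  s1 
   s1   s0  s2 
   s2   s3  s2 
   s3   s0  s4 
 * s4   s0  s2 
(> = start, * = accepting)

start=s0; accept=s4; s0-p->s0; s0-q->s1; s1-p->s0; s1-q->s2; s2-p->s3; s2-q->s2; s3-p->s0; s3-q->s4; s4-p->s0; s4-q->s2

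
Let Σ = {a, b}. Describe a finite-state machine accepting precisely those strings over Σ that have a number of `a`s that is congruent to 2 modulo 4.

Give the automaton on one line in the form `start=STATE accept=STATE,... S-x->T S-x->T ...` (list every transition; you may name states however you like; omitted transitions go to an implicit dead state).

start=s0 accept=s2 s0-a->s1 s0-b->s0 s1-a->s2 s1-b->s1 s2-a->s3 s2-b->s2 s3-a->s0 s3-b->s3

Keep the running count of `a`s modulo 4: each `a` advances along the cycle s0 → s1 → s2 → s3 → s0 while other symbols loop. Accept at s2.
A 4-state machine:
        a   b  
>  s0   s1  s0 
   s1   s2  s1 
 * s2   s3  s2 
   s3   s0  s3 
(> = start, * = accepting)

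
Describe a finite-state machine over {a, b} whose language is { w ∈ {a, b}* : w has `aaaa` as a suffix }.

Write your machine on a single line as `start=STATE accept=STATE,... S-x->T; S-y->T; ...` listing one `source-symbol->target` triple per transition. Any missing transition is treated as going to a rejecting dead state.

Remember how much of `aaaa` the current input suffix matches. State q0 means no match yet; q1 means the last symbol is `a`; q2 means the last 2 symbols are `aa`; q3 means the last 3 symbols are `aaa`; q4 means the last 4 symbols are `aaaa`. Only q4 accepts. On a mismatch, fall back to the longest proper suffix that is still a prefix of `aaaa`.
With 5 states:
        a   b  
>  q0   q1  q0 
   q1   q2  q0 
   q2   q3  q0 
   q3   q4  q0 
 * q4   q4  q0 
(> = start, * = accepting)

start=q0; accept=q4; q0-a->q1; q0-b->q0; q1-a->q2; q1-b->q0; q2-a->q3; q2-b->q0; q3-a->q4; q3-b->q0; q4-a->q4; q4-b->q0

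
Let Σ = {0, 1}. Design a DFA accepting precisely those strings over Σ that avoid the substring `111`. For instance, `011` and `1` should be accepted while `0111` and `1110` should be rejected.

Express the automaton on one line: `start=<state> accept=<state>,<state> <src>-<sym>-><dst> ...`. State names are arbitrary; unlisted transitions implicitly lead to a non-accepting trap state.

start=A accept=A,B,C A-0->A A-1->B B-0->A B-1->C C-0->A C-1->D D-0->D D-1->D

Track partial matches of the forbidden pattern `111`. State D is a dead state reached once `111` has occurred; every other state accepts. A means no part of `111` is currently matched.
4 states suffice.
       0  1 
>* A   A  B 
 * B   A  C 
 * C   A  D 
   D   D  D 
(> = start, * = accepting)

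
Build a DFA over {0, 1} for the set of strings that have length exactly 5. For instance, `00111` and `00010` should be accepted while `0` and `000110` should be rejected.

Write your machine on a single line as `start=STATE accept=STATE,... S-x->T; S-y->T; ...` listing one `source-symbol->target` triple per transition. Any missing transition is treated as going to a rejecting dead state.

start=q0; accept=q5; q0-0->q1; q0-1->q1; q1-0->q2; q1-1->q2; q2-0->q3; q2-1->q3; q3-0->q4; q3-1->q4; q4-0->q5; q4-1->q5; q5-0->q6; q5-1->q6; q6-0->q6; q6-1->q6

We only need to distinguish lengths 0, 1, …, 5, and '>5'. Chain q0 → q1 → q2 → q3 → q4 → q5 → q6 on every symbol, with q6 looping. Accepting states: {q5}.
With 7 states:
        0   1  
>  q0   q1  q1 
   q1   q2  q2 
   q2   q3  q3 
   q3   q4  q4 
   q4   q5  q5 
 * q5   q6  q6 
   q6   q6  q6 
(> = start, * = accepting)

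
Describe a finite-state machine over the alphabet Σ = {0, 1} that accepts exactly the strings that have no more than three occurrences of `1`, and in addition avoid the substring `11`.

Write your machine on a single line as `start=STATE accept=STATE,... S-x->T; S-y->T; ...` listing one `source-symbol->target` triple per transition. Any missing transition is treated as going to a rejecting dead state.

Handle the two conditions separately and then intersect. One (5 states) tracks the count of `1`s, saturating at 4; the other (3 states) tracks partial matches of the forbidden pattern `11`. Each combined state is a pair, one component from each; accept when both components accept.
A 12-state machine:
          0    1  
>* q0     q0   q1 
 * q1     q2   q3 
 * q2     q2   q4 
   q3     q3   q5 
 * q4     q6   q5 
   q5     q5   q7 
 * q6     q6   q8 
   q7     q7   q7 
 * q8     q9   q7 
 * q9     q9  q10 
   q10   q11   q7 
   q11   q11  q10 
(> = start, * = accepting)

start=q0; accept=q0,q1,q2,q4,q6,q8,q9; q0-0->q0; q0-1->q1; q1-0->q2; q1-1->q3; q2-0->q2; q2-1->q4; q3-0->q3; q3-1->q5; q4-0->q6; q4-1->q5; q5-0->q5; q5-1->q7; q6-0->q6; q6-1->q8; q7-0->q7; q7-1->q7; q8-0->q9; q8-1->q7; q9-0->q9; q9-1->q10; q10-0->q11; q10-1->q7; q11-0->q11; q11-1->q10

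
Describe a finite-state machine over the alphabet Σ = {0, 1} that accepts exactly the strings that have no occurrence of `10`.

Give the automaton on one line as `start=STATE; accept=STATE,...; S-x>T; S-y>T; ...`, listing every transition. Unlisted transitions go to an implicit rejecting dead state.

start=q0; accept=q0,q1; q0-0>q0; q0-1>q1; q1-0>q2; q1-1>q1; q2-0>q2; q2-1>q2

Track partial matches of the forbidden pattern `10`. State q2 is a dead state reached once `10` has occurred; every other state accepts. q0 means no part of `10` is currently matched.
A 3-state machine:
        0   1  
>* q0   q0  q1 
 * q1   q2  q1 
   q2   q2  q2 
(> = start, * = accepting)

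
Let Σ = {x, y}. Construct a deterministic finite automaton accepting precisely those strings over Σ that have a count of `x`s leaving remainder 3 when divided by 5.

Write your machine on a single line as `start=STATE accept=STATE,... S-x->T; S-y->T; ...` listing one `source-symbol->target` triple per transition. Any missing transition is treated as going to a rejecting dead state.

Keep the running count of `x`s modulo 5: each `x` advances along the cycle s0 → s1 → s2 → s3 → s4 → s0 while other symbols loop. Accept at s3.
        x   y  
>  s0   s1  s0 
   s1   s2  s1 
   s2   s3  s2 
 * s3   s4  s3 
   s4   s0  s4 
(> = start, * = accepting)

start=s0; accept=s3; s0-x->s1; s0-y->s0; s1-x->s2; s1-y->s1; s2-x->s3; s2-y->s2; s3-x->s4; s3-y->s3; s4-x->s0; s4-y->s4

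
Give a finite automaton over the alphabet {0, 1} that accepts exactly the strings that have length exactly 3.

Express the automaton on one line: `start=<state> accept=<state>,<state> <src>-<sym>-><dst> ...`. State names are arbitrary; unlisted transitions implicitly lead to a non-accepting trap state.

Count input length up to 4: every symbol moves from q0 toward q4, which means 'more than 3' and absorbs. Accept from {q3}.
        0   1  
>  q0   q1  q1 
   q1   q2  q2 
   q2   q3  q3 
 * q3   q4  q4 
   q4   q4  q4 
(> = start, * = accepting)

start=q0 accept=q3 q0-0->q1 q0-1->q1 q1-0->q2 q1-1->q2 q2-0->q3 q2-1->q3 q3-0->q4 q3-1->q4 q4-0->q4 q4-1->q4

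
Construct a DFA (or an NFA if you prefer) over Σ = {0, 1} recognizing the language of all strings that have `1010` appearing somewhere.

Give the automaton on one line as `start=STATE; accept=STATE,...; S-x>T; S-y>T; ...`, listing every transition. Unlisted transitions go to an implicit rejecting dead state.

start=q0; accept=q4; q0-0>q0; q0-1>q1; q1-0>q2; q1-1>q1; q2-0>q0; q2-1>q3; q3-0>q4; q3-1>q1; q4-0>q4; q4-1>q4

Track how much of `1010` has been matched so far: state q0 is no progress, q4 is the absorbing accept state reached once `1010` has occurred. Intermediate states record partial matches; on a mismatch, fall back to the longest reusable overlap.
        0   1  
>  q0   q0  q1 
   q1   q2  q1 
   q2   q0  q3 
   q3   q4  q1 
 * q4   q4  q4 
(> = start, * = accepting)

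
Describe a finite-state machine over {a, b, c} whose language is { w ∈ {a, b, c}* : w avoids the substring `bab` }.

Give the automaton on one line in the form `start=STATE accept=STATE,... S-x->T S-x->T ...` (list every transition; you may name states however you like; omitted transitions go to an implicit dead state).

Track partial matches of the forbidden pattern `bab`. State S3 is a dead state reached once `bab` has occurred; every other state accepts. S0 means no part of `bab` is currently matched.
        a   b   c  
>* S0   S0  S1  S0 
 * S1   S2  S1  S0 
 * S2   S0  S3  S0 
   S3   S3  S3  S3 
(> = start, * = accepting)

start=S0 accept=S0,S1,S2 S0-a->S0 S0-b->S1 S0-c->S0 S1-a->S2 S1-b->S1 S1-c->S0 S2-a->S0 S2-b->S3 S2-c->S0 S3-a->S3 S3-b->S3 S3-c->S3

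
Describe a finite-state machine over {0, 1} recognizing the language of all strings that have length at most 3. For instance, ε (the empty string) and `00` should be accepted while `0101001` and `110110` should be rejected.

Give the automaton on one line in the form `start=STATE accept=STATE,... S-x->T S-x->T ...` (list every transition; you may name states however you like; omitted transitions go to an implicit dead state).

Count input length up to 4: every symbol moves from q0 toward q4, which means 'more than 3' and absorbs. Accept from {q0, q1, q2, q3}.
        0   1  
>* q0   q1  q1 
 * q1   q2  q2 
 * q2   q3  q3 
 * q3   q4  q4 
   q4   q4  q4 
(> = start, * = accepting)

start=q0 accept=q0,q1,q2,q3 q0-0->q1 q0-1->q1 q1-0->q2 q1-1->q2 q2-0->q3 q2-1->q3 q3-0->q4 q3-1->q4 q4-0->q4 q4-1->q4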